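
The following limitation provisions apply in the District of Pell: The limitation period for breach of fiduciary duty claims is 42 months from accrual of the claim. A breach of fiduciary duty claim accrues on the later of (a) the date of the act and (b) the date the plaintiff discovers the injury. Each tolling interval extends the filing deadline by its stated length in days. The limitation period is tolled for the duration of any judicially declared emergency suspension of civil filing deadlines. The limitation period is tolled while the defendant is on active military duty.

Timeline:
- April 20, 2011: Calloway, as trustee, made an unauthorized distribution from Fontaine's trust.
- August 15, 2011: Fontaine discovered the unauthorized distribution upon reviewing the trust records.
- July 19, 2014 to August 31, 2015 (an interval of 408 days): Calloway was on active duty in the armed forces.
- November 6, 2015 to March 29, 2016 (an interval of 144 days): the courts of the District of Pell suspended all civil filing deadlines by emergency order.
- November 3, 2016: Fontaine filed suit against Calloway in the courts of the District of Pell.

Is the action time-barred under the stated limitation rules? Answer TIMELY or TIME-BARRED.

Because discovery on August 15, 2011 post-dates the April 20, 2011 act, accrual under the later-of rule falls on August 15, 2011.
The untolled deadline — 42 months after August 15, 2011 — is February 15, 2015.
Because the defendant's active military service ran from July 19, 2014 to August 31, 2015, the deadline is extended by 408 days to March 29, 2016.
Because the emergency suspension of filing deadlines ran from November 6, 2015 to March 29, 2016, the deadline is extended by 144 days to August 20, 2016.
Filing on November 3, 2016 missed the August 20, 2016 deadline — the action is time-barred.

TIME-BARRED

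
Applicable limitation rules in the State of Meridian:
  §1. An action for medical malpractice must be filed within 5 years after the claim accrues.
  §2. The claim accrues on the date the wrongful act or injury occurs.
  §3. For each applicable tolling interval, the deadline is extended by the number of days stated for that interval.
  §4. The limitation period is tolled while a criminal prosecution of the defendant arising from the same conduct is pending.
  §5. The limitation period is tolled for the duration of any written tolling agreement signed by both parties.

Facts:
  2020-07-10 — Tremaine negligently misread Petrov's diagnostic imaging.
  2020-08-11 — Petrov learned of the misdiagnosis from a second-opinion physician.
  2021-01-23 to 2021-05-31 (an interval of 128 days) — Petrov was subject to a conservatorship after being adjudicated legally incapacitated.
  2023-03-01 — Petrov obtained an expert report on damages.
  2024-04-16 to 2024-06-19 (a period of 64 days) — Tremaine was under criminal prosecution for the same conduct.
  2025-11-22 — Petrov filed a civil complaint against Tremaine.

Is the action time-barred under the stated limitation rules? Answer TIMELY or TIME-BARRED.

TIME-BARRED

Because the rule ties accrual to occurrence, the claim accrued on 2020-07-10, not on the 2020-08-11 discovery date.
5 years from 2020-07-10 is 2025-07-10.
The pending criminal prosecution from 2024-04-16 to 2024-06-19 tolled the period for 64 days, extending the deadline to 2025-09-12.
The plaintiff's legal incapacity from 2021-01-23 to 2021-05-31 does not toll the period, because no stated rule makes the plaintiff's incapacity a tolling event.
Nothing else in the chronology tolls or restarts the period.
Filing on 2025-11-22 missed the 2025-09-12 deadline — the action is time-barred.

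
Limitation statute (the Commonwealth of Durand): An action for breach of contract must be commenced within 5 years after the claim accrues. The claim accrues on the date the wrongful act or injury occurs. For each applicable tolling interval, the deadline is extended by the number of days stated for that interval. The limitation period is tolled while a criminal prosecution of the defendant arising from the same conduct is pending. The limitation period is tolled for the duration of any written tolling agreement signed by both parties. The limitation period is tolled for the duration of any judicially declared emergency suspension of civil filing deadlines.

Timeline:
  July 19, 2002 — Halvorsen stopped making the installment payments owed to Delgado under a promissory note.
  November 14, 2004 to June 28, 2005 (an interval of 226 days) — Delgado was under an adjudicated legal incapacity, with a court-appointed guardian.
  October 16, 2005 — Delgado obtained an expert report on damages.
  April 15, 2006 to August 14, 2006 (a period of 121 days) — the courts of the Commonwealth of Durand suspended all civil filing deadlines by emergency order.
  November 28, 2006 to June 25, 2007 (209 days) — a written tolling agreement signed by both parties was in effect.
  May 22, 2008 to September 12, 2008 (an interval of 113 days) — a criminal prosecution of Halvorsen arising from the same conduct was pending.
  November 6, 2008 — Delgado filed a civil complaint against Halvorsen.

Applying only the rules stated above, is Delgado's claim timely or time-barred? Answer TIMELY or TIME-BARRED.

TIME-BARRED

The limitation period began to run on July 19, 2002.
Adding the 5 years base period to July 19, 2002 gives a deadline of July 19, 2007, before any tolling.
The emergency suspension of filing deadlines from April 15, 2006 to August 14, 2006 tolled the period for 121 days, extending the deadline to November 17, 2007.
The written tolling agreement from November 28, 2006 to June 25, 2007 tolled the period for 209 days, extending the deadline to June 13, 2008.
The pending criminal prosecution from May 22, 2008 to September 12, 2008 tolled the period for 113 days, extending the deadline to October 4, 2008.
No stated provision tolls the period for the plaintiff's incapacity, so the interval from November 14, 2004 to June 28, 2005 has no effect on the deadline.
The other events in the timeline have no effect on the limitation period under the stated rules.
Delgado filed on November 6, 2008, after the October 4, 2008 deadline, so the action is time-barred.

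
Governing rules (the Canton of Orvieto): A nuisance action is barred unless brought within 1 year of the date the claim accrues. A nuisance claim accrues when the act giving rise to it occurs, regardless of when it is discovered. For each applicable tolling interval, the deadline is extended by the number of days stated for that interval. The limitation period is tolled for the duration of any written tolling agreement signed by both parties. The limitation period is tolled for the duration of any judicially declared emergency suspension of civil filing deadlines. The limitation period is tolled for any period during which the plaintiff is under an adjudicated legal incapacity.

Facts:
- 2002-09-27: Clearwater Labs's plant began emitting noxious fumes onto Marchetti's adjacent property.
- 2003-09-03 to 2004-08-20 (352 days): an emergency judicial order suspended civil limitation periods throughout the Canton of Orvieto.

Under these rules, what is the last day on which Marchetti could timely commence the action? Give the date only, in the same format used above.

2004-09-13

The limitation period began to run on 2002-09-27.
The untolled deadline — 1 year after 2002-09-27 — is 2003-09-27.
The emergency suspension of filing deadlines from 2003-09-03 to 2004-08-20 tolled the period for 352 days, extending the deadline to 2004-09-13.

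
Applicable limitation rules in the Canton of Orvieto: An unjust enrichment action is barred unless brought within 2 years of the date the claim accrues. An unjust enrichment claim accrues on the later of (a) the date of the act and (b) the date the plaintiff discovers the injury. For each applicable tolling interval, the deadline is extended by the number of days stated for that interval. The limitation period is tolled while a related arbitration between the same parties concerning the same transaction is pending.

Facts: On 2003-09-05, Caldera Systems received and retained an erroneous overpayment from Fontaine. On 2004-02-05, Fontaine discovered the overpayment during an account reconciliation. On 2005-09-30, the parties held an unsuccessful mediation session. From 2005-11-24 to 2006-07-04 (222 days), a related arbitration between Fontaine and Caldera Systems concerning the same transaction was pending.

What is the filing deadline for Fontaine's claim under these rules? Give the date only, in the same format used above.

2006-09-15

The claim accrued on 2004-02-05 — the later of the 2003-09-05 act and the 2004-02-05 discovery.
Adding the 2 years base period to 2004-02-05 gives a deadline of 2006-02-05, before any tolling.
Because the pending related arbitration ran from 2005-11-24 to 2006-07-04, the deadline is extended by 222 days to 2006-09-15.
None of the other events listed affects the running of the period under the stated rules.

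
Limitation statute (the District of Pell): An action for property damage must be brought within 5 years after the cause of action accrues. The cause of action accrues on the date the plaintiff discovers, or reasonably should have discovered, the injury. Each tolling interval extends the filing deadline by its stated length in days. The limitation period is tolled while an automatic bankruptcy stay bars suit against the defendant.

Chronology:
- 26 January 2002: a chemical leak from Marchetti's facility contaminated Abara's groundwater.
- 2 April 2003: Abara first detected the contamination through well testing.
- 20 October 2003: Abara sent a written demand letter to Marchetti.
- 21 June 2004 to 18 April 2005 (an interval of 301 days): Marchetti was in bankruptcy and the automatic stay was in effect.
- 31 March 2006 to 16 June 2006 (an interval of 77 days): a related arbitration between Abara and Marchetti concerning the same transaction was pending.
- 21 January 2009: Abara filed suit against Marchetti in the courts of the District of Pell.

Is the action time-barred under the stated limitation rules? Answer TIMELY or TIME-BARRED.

TIMELY

Accrual is tied to discovery, so the period began on 2 April 2003 rather than on 26 January 2002 when the act occurred.
5 years from 2 April 2003 is 2 April 2008.
The period was tolled for 301 days by the automatic bankruptcy stay (21 June 2004 to 18 April 2005), pushing the deadline to 28 January 2009.
Although a pending arbitration ran from 31 March 2006 to 16 June 2006, the stated rules do not make that a tolling event, so it is disregarded.
The other events in the timeline have no effect on the limitation period under the stated rules.
The 21 January 2009 filing precedes the 28 January 2009 deadline; the claim is timely.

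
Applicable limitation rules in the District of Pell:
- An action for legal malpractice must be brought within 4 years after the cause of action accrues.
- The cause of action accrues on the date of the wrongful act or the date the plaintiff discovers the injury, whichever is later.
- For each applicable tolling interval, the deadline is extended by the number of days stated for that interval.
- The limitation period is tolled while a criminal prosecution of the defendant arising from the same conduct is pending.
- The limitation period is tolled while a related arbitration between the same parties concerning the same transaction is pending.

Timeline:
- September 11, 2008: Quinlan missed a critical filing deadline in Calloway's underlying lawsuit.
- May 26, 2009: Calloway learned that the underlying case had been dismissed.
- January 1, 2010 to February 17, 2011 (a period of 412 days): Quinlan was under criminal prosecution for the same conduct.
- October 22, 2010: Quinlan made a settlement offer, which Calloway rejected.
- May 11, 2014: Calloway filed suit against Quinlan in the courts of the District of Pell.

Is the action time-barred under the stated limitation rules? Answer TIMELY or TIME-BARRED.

Taking the later of the act (September 11, 2008) and discovery (May 26, 2009), the claim accrued on May 26, 2009.
The untolled deadline — 4 years after May 26, 2009 — is May 26, 2013.
The period was tolled for 412 days by the pending criminal prosecution (January 1, 2010 to February 17, 2011), pushing the deadline to July 12, 2014.
None of the other events listed affects the running of the period under the stated rules.
Calloway filed on May 11, 2014, before the July 12, 2014 deadline, so the action is timely.

TIMELY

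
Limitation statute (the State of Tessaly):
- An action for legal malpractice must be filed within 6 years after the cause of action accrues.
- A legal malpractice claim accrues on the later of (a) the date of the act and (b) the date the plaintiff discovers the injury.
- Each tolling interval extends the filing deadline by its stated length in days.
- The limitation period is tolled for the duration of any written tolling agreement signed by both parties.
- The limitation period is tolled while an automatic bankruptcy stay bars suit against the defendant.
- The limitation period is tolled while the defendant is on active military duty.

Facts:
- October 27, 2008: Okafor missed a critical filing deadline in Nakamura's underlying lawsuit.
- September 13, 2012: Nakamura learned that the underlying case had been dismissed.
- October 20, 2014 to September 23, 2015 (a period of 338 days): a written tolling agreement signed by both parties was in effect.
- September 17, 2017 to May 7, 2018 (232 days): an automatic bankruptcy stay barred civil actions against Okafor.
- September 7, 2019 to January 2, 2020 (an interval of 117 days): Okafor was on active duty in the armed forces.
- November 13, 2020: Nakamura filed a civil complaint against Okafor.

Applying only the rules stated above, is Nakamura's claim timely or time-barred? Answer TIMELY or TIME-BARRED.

Taking the later of the act (October 27, 2008) and discovery (September 13, 2012), the claim accrued on September 13, 2012.
Adding the 6 years base period to September 13, 2012 gives a deadline of September 13, 2018, before any tolling.
Because the written tolling agreement ran from October 20, 2014 to September 23, 2015, the deadline is extended by 338 days to August 17, 2019.
The period was tolled for 232 days by the automatic bankruptcy stay (September 17, 2017 to May 7, 2018), pushing the deadline to April 5, 2020.
Because the defendant's active military service ran from September 7, 2019 to January 2, 2020, the deadline is extended by 117 days to July 31, 2020.
Filing on November 13, 2020 missed the July 31, 2020 deadline — the action is time-barred.

TIME-BARRED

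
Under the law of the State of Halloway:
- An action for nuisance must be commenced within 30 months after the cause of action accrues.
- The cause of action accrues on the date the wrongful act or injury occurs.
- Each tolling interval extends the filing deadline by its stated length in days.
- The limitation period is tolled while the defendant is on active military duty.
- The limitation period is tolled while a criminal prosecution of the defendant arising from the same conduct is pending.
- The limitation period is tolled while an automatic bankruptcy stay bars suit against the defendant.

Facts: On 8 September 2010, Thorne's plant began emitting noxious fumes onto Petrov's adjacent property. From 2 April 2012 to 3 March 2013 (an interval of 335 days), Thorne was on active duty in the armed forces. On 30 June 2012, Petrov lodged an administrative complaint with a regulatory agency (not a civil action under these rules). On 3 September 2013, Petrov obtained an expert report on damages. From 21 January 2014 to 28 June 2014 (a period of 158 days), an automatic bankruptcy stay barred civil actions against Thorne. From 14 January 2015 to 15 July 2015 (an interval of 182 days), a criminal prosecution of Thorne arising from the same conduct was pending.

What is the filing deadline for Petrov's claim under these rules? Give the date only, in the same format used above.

14 July 2014

The cause of action accrued on 8 September 2010, the date of the act.
Adding the 30 months base period to 8 September 2010 gives a deadline of 8 March 2013, before any tolling.
Because the defendant's active military service ran from 2 April 2012 to 3 March 2013, the deadline is extended by 335 days to 6 February 2014.
The automatic bankruptcy stay from 21 January 2014 to 28 June 2014 tolled the period for 158 days, extending the deadline to 14 July 2014.
By the time the pending criminal prosecution began on 14 January 2015, the limitation period had already expired on 14 July 2014; that interval cannot revive it.
Nothing else in the chronology tolls or restarts the period.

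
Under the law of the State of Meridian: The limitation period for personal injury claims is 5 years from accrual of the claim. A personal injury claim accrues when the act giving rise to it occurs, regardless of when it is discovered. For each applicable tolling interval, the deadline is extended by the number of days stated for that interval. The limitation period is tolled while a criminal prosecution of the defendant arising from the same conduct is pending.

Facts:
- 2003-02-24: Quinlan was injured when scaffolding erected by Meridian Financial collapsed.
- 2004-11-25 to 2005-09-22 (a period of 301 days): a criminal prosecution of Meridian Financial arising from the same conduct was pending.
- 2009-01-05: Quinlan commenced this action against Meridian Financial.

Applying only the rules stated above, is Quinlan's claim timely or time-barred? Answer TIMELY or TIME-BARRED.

The limitation period began to run on 2003-02-24.
The untolled deadline — 5 years after 2003-02-24 — is 2008-02-24.
The pending criminal prosecution from 2004-11-25 to 2005-09-22 tolled the period for 301 days, extending the deadline to 2008-12-21.
The 2009-01-05 filing falls after the 2008-12-21 deadline; the claim is time-barred.

TIME-BARRED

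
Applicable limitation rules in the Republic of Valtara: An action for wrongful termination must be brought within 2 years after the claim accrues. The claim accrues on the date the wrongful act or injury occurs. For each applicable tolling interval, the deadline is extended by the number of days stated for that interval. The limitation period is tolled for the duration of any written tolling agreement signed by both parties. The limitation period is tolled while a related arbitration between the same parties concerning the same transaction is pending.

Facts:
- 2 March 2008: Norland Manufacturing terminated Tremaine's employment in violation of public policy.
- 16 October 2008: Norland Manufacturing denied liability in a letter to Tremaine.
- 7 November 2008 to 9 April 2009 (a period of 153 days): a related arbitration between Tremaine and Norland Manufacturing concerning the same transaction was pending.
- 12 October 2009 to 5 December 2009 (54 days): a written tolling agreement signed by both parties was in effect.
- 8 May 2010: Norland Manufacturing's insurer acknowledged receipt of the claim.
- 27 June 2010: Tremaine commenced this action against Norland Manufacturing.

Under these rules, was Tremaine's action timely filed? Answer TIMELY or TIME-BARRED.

TIMELY

The limitation period began to run on 2 March 2008.
Adding the 2 years base period to 2 March 2008 gives a deadline of 2 March 2010, before any tolling.
Because the pending related arbitration ran from 7 November 2008 to 9 April 2009, the deadline is extended by 153 days to 2 August 2010.
The written tolling agreement from 12 October 2009 to 5 December 2009 tolled the period for 54 days, extending the deadline to 25 September 2010.
Nothing else in the chronology tolls or restarts the period.
Tremaine filed on 27 June 2010, before the 25 September 2010 deadline, so the action is timely.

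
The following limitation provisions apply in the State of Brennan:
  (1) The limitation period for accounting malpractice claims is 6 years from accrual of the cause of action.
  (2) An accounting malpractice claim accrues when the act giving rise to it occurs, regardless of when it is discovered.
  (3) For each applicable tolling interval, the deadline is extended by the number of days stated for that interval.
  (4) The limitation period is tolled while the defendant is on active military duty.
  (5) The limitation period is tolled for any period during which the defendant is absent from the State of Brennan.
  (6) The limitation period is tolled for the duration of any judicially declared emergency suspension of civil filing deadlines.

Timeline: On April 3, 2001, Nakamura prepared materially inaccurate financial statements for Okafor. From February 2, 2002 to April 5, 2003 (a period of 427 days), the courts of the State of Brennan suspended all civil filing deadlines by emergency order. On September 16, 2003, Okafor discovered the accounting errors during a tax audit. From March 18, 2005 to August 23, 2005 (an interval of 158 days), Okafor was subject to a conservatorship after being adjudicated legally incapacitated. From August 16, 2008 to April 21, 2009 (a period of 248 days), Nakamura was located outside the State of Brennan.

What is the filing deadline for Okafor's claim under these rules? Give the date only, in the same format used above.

June 3, 2008

Accrual is governed by the date of the act, so the period began to run on April 3, 2001; the later discovery on September 16, 2003 is irrelevant under the stated rule.
The untolled deadline — 6 years after April 3, 2001 — is April 3, 2007.
The emergency suspension of filing deadlines from February 2, 2002 to April 5, 2003 tolled the period for 427 days, extending the deadline to June 3, 2008.
By the time the defendant's absence from the jurisdiction began on August 16, 2008, the limitation period had already expired on June 3, 2008; that interval cannot revive it.
Although the plaintiff's incapacity ran from March 18, 2005 to August 23, 2005, the stated rules do not make that a tolling event, so it is disregarded.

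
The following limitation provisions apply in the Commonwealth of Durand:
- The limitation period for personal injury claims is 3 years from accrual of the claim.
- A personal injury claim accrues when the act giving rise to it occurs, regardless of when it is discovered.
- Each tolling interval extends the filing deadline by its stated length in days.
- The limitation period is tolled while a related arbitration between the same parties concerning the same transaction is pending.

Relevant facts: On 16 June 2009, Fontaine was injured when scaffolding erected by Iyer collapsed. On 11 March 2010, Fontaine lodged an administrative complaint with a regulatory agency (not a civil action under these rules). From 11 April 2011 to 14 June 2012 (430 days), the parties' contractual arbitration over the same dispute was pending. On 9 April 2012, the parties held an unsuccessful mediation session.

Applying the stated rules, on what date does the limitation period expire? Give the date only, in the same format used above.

The claim accrued on 16 June 2009, the date of the act.
Adding the 3 years base period to 16 June 2009 gives a deadline of 16 June 2012, before any tolling.
The pending related arbitration from 11 April 2011 to 14 June 2012 tolled the period for 430 days, extending the deadline to 20 August 2013.
The other events in the timeline have no effect on the limitation period under the stated rules.

20 August 2013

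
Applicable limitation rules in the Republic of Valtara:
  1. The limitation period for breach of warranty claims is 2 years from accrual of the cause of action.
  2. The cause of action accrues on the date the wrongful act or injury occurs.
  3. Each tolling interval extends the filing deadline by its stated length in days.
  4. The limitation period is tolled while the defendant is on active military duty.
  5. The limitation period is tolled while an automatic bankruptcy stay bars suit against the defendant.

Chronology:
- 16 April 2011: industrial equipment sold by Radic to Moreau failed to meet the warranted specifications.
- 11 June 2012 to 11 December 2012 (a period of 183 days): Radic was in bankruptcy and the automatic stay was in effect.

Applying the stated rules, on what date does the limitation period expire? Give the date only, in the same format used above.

The cause of action accrued on 16 April 2011, the date of the act.
2 years from 16 April 2011 is 16 April 2013.
The period was tolled for 183 days by the automatic bankruptcy stay (11 June 2012 to 11 December 2012), pushing the deadline to 16 October 2013.

16 October 2013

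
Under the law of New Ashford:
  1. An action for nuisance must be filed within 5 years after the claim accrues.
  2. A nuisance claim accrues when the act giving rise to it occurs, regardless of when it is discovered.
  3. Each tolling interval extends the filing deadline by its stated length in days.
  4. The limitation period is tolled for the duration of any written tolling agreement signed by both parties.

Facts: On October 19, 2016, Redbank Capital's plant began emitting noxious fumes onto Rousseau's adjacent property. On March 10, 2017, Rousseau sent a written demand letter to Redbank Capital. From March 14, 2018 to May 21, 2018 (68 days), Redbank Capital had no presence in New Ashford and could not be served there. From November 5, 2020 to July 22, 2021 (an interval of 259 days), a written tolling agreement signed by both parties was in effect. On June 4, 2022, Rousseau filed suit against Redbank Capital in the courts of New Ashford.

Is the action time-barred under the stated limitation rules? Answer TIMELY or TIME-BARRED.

TIMELY

The claim accrued on October 19, 2016, when the wrongful act occurred.
The untolled deadline — 5 years after October 19, 2016 — is October 19, 2021.
The written tolling agreement from November 5, 2020 to July 22, 2021 tolled the period for 259 days, extending the deadline to July 5, 2022.
Although the defendant's absence ran from March 14, 2018 to May 21, 2018, the stated rules do not make that a tolling event, so it is disregarded.
Nothing else in the chronology tolls or restarts the period.
The June 4, 2022 filing precedes the July 5, 2022 deadline; the claim is timely.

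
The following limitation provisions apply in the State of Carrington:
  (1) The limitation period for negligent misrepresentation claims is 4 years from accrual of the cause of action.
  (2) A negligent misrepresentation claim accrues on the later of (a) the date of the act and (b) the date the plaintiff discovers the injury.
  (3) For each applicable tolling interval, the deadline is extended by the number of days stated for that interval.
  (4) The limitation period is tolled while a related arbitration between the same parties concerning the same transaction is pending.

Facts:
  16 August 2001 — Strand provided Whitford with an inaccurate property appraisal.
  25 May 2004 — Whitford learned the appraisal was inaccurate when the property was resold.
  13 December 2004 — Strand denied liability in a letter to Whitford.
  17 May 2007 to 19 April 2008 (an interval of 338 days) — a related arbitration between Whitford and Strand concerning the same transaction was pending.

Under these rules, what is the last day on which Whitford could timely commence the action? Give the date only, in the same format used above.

28 April 2009

The claim accrued on 25 May 2004 — the later of the 16 August 2001 act and the 25 May 2004 discovery.
4 years from 25 May 2004 is 25 May 2008.
The period was tolled for 338 days by the pending related arbitration (17 May 2007 to 19 April 2008), pushing the deadline to 28 April 2009.
The other events in the timeline have no effect on the limitation period under the stated rules.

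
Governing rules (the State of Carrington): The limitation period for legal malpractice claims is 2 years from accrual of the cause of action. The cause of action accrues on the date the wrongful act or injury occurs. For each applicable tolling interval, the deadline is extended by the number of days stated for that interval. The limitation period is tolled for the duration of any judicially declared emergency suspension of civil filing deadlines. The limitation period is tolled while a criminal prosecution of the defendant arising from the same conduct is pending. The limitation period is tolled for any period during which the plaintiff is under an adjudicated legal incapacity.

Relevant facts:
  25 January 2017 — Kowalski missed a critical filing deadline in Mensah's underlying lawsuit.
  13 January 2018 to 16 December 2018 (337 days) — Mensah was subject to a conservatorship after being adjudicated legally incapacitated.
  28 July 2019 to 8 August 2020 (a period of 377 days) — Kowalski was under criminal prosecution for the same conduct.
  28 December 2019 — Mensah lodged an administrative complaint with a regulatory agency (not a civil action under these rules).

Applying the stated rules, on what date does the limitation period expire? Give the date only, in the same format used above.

The limitation period began to run on 25 January 2017.
2 years from 25 January 2017 is 25 January 2019.
Because the plaintiff's legal incapacity ran from 13 January 2018 to 16 December 2018, the deadline is extended by 337 days to 28 December 2019.
The period was tolled for 377 days by the pending criminal prosecution (28 July 2019 to 8 August 2020), pushing the deadline to 8 January 2021.
None of the other events listed affects the running of the period under the stated rules.

8 January 2021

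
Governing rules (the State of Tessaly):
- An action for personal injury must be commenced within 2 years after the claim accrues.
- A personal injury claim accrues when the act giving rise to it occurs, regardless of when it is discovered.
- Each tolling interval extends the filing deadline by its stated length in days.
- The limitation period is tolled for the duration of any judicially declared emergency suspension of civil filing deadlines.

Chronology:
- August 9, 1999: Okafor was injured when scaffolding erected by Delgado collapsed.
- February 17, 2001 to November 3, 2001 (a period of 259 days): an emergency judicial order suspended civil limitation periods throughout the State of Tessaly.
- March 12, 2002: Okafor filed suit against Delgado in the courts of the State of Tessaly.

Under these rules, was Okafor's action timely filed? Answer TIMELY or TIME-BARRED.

The claim accrued on August 9, 1999, the date of the act.
Adding the 2 years base period to August 9, 1999 gives a deadline of August 9, 2001, before any tolling.
The period was tolled for 259 days by the emergency suspension of filing deadlines (February 17, 2001 to November 3, 2001), pushing the deadline to April 25, 2002.
The March 12, 2002 filing precedes the April 25, 2002 deadline; the claim is timely.

TIMELY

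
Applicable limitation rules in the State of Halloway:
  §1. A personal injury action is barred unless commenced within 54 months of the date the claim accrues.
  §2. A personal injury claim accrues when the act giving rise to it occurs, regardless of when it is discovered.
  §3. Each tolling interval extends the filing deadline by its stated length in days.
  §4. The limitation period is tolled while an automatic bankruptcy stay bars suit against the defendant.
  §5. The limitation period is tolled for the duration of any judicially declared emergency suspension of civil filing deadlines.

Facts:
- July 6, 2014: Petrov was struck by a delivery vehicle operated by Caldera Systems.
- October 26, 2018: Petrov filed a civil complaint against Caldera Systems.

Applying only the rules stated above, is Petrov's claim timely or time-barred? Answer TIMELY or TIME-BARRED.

TIMELY

The claim accrued on July 6, 2014, when the wrongful act occurred.
The untolled deadline — 54 months after July 6, 2014 — is January 6, 2019.
Petrov filed on October 26, 2018, before the January 6, 2019 deadline, so the action is timely.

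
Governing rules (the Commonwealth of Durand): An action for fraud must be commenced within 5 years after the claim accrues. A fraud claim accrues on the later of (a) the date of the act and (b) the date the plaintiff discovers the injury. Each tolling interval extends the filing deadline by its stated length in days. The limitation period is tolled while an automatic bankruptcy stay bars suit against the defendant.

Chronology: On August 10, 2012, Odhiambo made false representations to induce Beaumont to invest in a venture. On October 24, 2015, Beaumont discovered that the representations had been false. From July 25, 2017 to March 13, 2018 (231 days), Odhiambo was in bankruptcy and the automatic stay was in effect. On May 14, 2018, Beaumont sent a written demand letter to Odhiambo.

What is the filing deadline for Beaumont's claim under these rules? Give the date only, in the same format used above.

June 12, 2021

The claim accrued on October 24, 2015 — the later of the August 10, 2012 act and the October 24, 2015 discovery.
5 years from October 24, 2015 is October 24, 2020.
The period was tolled for 231 days by the automatic bankruptcy stay (July 25, 2017 to March 13, 2018), pushing the deadline to June 12, 2021.
None of the other events listed affects the running of the period under the stated rules.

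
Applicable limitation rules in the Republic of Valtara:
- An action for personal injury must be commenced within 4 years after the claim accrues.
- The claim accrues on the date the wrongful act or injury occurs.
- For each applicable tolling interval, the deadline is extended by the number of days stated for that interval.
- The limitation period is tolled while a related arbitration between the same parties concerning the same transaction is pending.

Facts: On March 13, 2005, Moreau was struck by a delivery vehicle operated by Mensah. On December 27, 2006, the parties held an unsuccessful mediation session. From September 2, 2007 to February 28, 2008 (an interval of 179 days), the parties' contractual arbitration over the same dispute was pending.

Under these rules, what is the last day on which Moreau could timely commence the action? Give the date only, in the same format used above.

The limitation period began to run on March 13, 2005.
4 years from March 13, 2005 is March 13, 2009.
The pending related arbitration from September 2, 2007 to February 28, 2008 tolled the period for 179 days, extending the deadline to September 8, 2009.
None of the other events listed affects the running of the period under the stated rules.

September 8, 2009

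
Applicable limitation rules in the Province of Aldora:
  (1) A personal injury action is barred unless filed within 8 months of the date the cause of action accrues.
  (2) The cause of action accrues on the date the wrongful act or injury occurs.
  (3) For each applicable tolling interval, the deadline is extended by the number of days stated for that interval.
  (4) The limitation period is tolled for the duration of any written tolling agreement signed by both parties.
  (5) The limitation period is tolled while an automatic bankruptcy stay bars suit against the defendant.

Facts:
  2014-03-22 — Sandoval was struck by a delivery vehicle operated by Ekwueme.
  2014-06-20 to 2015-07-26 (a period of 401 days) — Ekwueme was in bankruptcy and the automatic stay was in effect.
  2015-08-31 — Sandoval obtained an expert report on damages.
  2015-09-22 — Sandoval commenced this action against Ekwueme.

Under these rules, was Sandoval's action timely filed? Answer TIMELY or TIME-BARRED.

The cause of action accrued on 2014-03-22, the date of the act.
The untolled deadline — 8 months after 2014-03-22 — is 2014-11-22.
Because the automatic bankruptcy stay ran from 2014-06-20 to 2015-07-26, the deadline is extended by 401 days to 2015-12-28.
None of the other events listed affects the running of the period under the stated rules.
The 2015-09-22 filing precedes the 2015-12-28 deadline; the claim is timely.

TIMELY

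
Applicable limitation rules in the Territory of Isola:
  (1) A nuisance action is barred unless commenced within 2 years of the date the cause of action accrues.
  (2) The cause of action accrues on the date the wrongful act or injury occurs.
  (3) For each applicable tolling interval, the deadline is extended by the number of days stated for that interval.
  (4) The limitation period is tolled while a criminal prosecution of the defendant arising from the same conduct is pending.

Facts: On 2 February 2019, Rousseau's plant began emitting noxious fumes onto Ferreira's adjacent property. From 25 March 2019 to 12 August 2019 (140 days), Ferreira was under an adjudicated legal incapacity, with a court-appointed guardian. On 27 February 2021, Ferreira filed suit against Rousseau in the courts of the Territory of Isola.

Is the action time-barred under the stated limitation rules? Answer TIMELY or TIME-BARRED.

The limitation period began to run on 2 February 2019.
2 years from 2 February 2019 is 2 February 2021.
The plaintiff's legal incapacity from 25 March 2019 to 12 August 2019 does not toll the period, because no stated rule makes the plaintiff's incapacity a tolling event.
Filing on 27 February 2021 missed the 2 February 2021 deadline — the action is time-barred.

TIME-BARRED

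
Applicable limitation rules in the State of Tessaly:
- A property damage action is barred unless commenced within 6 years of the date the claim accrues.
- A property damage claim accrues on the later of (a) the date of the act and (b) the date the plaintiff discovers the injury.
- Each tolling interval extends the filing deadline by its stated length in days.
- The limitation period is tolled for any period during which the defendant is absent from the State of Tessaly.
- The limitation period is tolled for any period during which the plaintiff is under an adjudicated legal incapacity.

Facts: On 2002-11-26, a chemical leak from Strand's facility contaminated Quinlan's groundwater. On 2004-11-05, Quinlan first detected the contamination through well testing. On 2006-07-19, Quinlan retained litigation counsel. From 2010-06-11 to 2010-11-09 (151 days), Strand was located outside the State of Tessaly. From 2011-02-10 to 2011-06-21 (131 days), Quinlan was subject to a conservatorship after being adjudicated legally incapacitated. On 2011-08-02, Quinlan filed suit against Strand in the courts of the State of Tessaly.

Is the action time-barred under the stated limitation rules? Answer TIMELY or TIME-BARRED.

Taking the later of the act (2002-11-26) and discovery (2004-11-05), the claim accrued on 2004-11-05.
Adding the 6 years base period to 2004-11-05 gives a deadline of 2010-11-05, before any tolling.
Because the defendant's absence from the jurisdiction ran from 2010-06-11 to 2010-11-09, the deadline is extended by 151 days to 2011-04-05.
The plaintiff's legal incapacity from 2011-02-10 to 2011-06-21 tolled the period for 131 days, extending the deadline to 2011-08-14.
None of the other events listed affects the running of the period under the stated rules.
Filing on 2011-08-02 beat the 2011-08-14 deadline — the action is timely.

TIMELY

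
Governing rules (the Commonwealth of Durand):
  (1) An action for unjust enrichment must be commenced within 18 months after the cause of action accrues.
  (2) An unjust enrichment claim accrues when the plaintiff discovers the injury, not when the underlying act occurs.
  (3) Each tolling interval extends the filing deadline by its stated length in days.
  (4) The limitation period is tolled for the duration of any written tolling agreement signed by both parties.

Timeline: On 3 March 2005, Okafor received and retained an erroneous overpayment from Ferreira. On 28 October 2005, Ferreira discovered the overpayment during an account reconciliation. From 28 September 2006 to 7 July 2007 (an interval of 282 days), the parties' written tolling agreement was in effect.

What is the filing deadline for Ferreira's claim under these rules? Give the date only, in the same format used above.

Accrual is tied to discovery, so the period began on 28 October 2005 rather than on 3 March 2005 when the act occurred.
Adding the 18 months base period to 28 October 2005 gives a deadline of 28 April 2007, before any tolling.
The period was tolled for 282 days by the written tolling agreement (28 September 2006 to 7 July 2007), pushing the deadline to 4 February 2008.

4 February 2008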